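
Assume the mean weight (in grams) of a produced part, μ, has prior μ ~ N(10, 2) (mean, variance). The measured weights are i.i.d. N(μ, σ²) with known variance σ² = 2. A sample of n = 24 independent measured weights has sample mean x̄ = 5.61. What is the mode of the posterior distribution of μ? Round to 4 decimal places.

n = 24, x̄ = 5.61.
For a Normal prior and Normal likelihood with known variance, the posterior is Normal; its mode equals its mean, the precision-weighted average.
Prior precision 1/σ₀² = 1/2 = 0.5; data precision n/σ² = 24/2 = 12.
μ̂ = (0.5·10 + 12·5.61) / (0.5 + 12) = 72.32/12.5 = 5.7856.

μ̂_MAP = 5.7856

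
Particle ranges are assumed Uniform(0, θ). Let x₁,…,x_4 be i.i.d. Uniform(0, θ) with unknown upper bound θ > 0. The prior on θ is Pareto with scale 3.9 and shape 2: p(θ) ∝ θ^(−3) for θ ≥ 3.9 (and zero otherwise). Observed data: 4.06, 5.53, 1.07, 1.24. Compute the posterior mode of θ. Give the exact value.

The Uniform(0, θ) likelihood is θ^(−n) for θ ≥ max(xᵢ), zero otherwise. Here max(xᵢ) = 5.53.
Posterior ∝ θ^(−3) · θ^(−4) = θ^(−7) on θ ≥ max(3.9, 5.53) = 5.53.
This density is strictly decreasing in θ, so the posterior mode lies at the lower boundary of the support.

θ̂_MAP = 5.53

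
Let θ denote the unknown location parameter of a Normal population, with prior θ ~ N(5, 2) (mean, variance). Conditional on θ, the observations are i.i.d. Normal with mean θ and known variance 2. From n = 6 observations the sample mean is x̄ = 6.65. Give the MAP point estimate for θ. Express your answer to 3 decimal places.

θ̂_MAP = 6.414

n = 6, x̄ = 6.65.
For a Normal prior and Normal likelihood with known variance, the posterior is Normal; its mode equals its mean, the precision-weighted average.
Prior precision 1/σ₀² = 1/2 = 0.5; data precision n/σ² = 6/2 = 3.
θ̂ = (0.5·5 + 3·6.65) / (0.5 + 3) = 22.45/3.5 = 449/70 ≈ 6.414.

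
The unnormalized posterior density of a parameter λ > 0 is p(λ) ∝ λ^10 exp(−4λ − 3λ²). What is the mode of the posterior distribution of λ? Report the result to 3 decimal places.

λ̂_MAP = 1.000

ℓ'(λ) = 10/λ − 4 − 6λ. Setting this to zero and multiplying by λ: 6λ² + 4λ − 10 = 0.
λ = (−4 + √(4² + 4·6·10)) / (2·6) = (−4 + √256) / 12 = (−4 + 16)/12 = 1.
ℓ''(λ) = −10/λ² − 6 < 0, confirming a maximum.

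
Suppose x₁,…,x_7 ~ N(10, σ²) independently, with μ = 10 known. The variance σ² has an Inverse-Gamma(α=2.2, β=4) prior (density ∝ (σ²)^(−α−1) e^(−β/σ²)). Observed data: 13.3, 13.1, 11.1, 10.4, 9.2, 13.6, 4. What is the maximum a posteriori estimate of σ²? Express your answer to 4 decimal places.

σ̂²_MAP = 5.9306

Sum of squared deviations about the known mean: SS = (13.3−10)² + (13.1−10)² + (11.1−10)² + (10.4−10)² + (9.2−10)² + (13.6−10)² + (4−10)² = 71.47.
The Normal likelihood contributes (σ²)^(−n/2) exp(−SS/(2σ²)), so the posterior is Inverse-Gamma(α + n/2, β + SS/2) = Inverse-Gamma(5.7, 39.735).
The mode of Inverse-Gamma(a, b) is b/(a+1) = 39.735/6.7 ≈ 5.9306.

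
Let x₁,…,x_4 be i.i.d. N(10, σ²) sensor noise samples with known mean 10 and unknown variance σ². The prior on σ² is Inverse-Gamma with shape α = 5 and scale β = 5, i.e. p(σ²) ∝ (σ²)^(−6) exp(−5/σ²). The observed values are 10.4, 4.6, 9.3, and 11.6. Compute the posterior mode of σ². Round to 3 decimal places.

σ̂²_MAP = 2.648

Sum of squared deviations about the known mean: SS = (10.4−10)² + (4.6−10)² + (9.3−10)² + (11.6−10)² = 32.37.
The Normal likelihood contributes (σ²)^(−n/2) exp(−SS/(2σ²)), so the posterior is Inverse-Gamma(α + n/2, β + SS/2) = Inverse-Gamma(7, 21.185).
The mode of Inverse-Gamma(a, b) is b/(a+1) = 21.185/8 ≈ 2.648.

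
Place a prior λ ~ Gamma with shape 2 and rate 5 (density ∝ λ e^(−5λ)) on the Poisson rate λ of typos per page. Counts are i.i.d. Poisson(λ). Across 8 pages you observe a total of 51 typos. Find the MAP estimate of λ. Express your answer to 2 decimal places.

Σxᵢ = 51, n = 8.
Posterior ∝ λe^(−5λ) · λ^51e^(−8λ) = λ^52e^(−13λ), i.e. Gamma(shape=53, rate=13).
The mode of a Gamma(a, b) with a ≥ 1 (shape–rate) is (a−1)/b = 52/13 ≈ 4.00.

λ̂_MAP = 4.00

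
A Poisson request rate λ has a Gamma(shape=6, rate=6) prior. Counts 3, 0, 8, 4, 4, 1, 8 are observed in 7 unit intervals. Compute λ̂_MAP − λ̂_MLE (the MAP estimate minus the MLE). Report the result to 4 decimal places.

Σxᵢ = 28. Posterior is Gamma(34, 13); MAP = (34−1)/13 = 33/13 ≈ 2.53846.
MLE = x̄ = 28/7 ≈ 4.00000.
Difference = 33/13 − 28/7 = -19/13 ≈ -1.4615.

MAP − MLE = -1.4615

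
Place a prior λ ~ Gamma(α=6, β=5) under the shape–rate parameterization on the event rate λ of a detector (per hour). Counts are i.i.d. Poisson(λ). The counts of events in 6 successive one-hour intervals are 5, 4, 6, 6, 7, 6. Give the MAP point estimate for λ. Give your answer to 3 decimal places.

λ̂_MAP = 3.545

Σxᵢ = 5+4+6+6+7+6 = 34, with n = 6.
Posterior ∝ λ^5e^(−5λ) · λ^34e^(−6λ) = λ^39e^(−11λ), i.e. Gamma(shape=40, rate=11).
The mode of a Gamma(a, b) with a ≥ 1 (shape–rate) is (a−1)/b = 39/11 ≈ 3.545.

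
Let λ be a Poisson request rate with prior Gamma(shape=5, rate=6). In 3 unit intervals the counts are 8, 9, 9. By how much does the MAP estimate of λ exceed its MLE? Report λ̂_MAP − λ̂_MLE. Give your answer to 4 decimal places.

Σxᵢ = 26. Posterior is Gamma(31, 9); MAP = (31−1)/9 = 30/9 ≈ 3.33333.
MLE = x̄ = 26/3 ≈ 8.66667.
Difference = 30/9 − 26/3 = -16/3 ≈ -5.3333.

MAP − MLE = -5.3333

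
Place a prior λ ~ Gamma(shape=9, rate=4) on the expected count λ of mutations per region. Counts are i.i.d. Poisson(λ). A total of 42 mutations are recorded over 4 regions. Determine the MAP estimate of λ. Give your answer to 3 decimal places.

λ̂_MAP = 6.250

Σxᵢ = 42, n = 4.
Posterior ∝ λ^8e^(−4λ) · λ^42e^(−4λ) = λ^50e^(−8λ), i.e. Gamma(shape=51, rate=8).
The mode of a Gamma(a, b) with a ≥ 1 (shape–rate) is (a−1)/b = 50/8 ≈ 6.250.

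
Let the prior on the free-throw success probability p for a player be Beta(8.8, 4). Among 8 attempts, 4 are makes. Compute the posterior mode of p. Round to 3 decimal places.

Prior: Beta(8.8, 4).
Data: 4 successes in 8 trials. The binomial likelihood contributes p^4(1−p)^4, so the posterior is Beta(8.8+4, 4+4) = Beta(12.8, 8).
For Beta(a, b) with a, b > 1 the mode is (a−1)/(a+b−2) = 11.8/18.8 ≈ 0.628.

p̂_MAP = 0.628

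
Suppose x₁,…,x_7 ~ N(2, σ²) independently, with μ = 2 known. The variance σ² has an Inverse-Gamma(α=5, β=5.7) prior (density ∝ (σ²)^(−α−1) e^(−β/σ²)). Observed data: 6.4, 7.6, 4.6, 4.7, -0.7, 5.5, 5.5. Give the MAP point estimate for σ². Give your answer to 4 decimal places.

σ̂²_MAP = 5.6821

Sum of squared deviations about the known mean: SS = (6.4−2)² + (7.6−2)² + (4.6−2)² + (4.7−2)² + (-0.7−2)² + (5.5−2)² + (5.5−2)² = 96.56.
The Normal likelihood contributes (σ²)^(−n/2) exp(−SS/(2σ²)), so the posterior is Inverse-Gamma(α + n/2, β + SS/2) = Inverse-Gamma(8.5, 53.98).
The mode of Inverse-Gamma(a, b) is b/(a+1) = 53.98/9.5 ≈ 5.6821.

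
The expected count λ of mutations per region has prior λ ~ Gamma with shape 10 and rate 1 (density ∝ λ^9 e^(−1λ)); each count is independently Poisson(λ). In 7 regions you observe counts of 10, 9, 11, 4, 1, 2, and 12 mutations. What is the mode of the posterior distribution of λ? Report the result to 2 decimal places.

λ̂_MAP = 7.25

Σxᵢ = 10+9+11+4+1+2+12 = 49, with n = 7.
Posterior ∝ λ^9e^(−1λ) · λ^49e^(−7λ) = λ^58e^(−8λ), i.e. Gamma(shape=59, rate=8).
The mode of a Gamma(a, b) with a ≥ 1 (shape–rate) is (a−1)/b = 58/8 ≈ 7.25.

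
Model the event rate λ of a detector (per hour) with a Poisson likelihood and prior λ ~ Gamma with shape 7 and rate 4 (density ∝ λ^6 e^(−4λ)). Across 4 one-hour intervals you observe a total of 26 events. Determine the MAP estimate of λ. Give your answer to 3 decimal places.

λ̂_MAP = 4.000

Σxᵢ = 26, n = 4.
Posterior ∝ λ^6e^(−4λ) · λ^26e^(−4λ) = λ^32e^(−8λ), i.e. Gamma(shape=33, rate=8).
The mode of a Gamma(a, b) with a ≥ 1 (shape–rate) is (a−1)/b = 32/8 ≈ 4.000.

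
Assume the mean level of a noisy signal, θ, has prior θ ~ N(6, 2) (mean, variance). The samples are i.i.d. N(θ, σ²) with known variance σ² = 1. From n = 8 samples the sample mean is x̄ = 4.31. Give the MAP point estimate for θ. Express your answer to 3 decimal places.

θ̂_MAP = 4.409

n = 8, x̄ = 4.31.
For a Normal prior and Normal likelihood with known variance, the posterior is Normal; its mode equals its mean, the precision-weighted average.
Prior precision 1/σ₀² = 1/2 = 0.5; data precision n/σ² = 8/1 = 8.
θ̂ = (0.5·6 + 8·4.31) / (0.5 + 8) = 37.48/8.5 = 1874/425 ≈ 4.409.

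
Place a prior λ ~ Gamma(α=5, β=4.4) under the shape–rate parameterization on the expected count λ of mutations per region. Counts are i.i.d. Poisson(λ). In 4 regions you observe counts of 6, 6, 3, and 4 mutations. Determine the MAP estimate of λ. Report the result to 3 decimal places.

λ̂_MAP = 2.738

Σxᵢ = 6+6+3+4 = 19, with n = 4.
Posterior ∝ λ^4e^(−4.4λ) · λ^19e^(−4λ) = λ^23e^(−8.4λ), i.e. Gamma(shape=24, rate=8.4).
The mode of a Gamma(a, b) with a ≥ 1 (shape–rate) is (a−1)/b = 23/8.4 ≈ 2.738.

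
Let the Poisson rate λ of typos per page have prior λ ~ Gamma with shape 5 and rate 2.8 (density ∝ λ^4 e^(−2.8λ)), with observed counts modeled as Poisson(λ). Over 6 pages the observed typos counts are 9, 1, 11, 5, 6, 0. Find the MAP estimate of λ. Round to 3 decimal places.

Σxᵢ = 9+1+11+5+6+0 = 32, with n = 6.
Posterior ∝ λ^4e^(−2.8λ) · λ^32e^(−6λ) = λ^36e^(−8.8λ), i.e. Gamma(shape=37, rate=8.8).
The mode of a Gamma(a, b) with a ≥ 1 (shape–rate) is (a−1)/b = 36/8.8 ≈ 4.091.

λ̂_MAP = 4.091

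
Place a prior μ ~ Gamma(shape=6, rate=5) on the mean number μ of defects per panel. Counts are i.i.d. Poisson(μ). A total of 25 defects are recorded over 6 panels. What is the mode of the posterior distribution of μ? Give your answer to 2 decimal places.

μ̂_MAP = 2.73

Σxᵢ = 25, n = 6.
Posterior ∝ μ^5e^(−5μ) · μ^25e^(−6μ) = μ^30e^(−11μ), i.e. Gamma(shape=31, rate=11).
The mode of a Gamma(a, b) with a ≥ 1 (shape–rate) is (a−1)/b = 30/11 ≈ 2.73.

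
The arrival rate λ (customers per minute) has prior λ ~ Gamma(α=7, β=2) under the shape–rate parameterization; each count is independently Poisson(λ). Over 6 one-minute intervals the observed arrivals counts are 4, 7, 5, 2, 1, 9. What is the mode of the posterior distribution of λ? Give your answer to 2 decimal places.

Σxᵢ = 4+7+5+2+1+9 = 28, with n = 6.
Posterior ∝ λ^6e^(−2λ) · λ^28e^(−6λ) = λ^34e^(−8λ), i.e. Gamma(shape=35, rate=8).
The mode of a Gamma(a, b) with a ≥ 1 (shape–rate) is (a−1)/b = 34/8 ≈ 4.25.

λ̂_MAP = 4.25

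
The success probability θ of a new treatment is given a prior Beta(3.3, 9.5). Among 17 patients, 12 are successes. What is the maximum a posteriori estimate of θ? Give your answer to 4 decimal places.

θ̂_MAP = 0.5144

Prior: Beta(3.3, 9.5).
Data: 12 successes in 17 trials. The binomial likelihood contributes θ^12(1−θ)^5, so the posterior is Beta(3.3+12, 9.5+5) = Beta(15.3, 14.5).
For Beta(a, b) with a, b > 1 the mode is (a−1)/(a+b−2) = 14.3/27.8 ≈ 0.5144.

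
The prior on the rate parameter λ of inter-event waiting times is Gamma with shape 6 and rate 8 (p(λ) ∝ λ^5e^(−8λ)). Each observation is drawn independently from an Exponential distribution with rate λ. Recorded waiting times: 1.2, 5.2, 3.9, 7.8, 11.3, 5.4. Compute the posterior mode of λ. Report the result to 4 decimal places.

The Exponential(rate=λ) likelihood is ∝ λ^n e^(−λΣtᵢ). Here n = 6 and Σtᵢ = 1.2 + 5.2 + 3.9 + 7.8 + 11.3 + 5.4 = 34.8.
Posterior ∝ λ^5e^(−8λ) · λ^6e^(−34.8λ) = λ^11e^(−42.8λ), i.e. Gamma(12, 42.8).
Mode = (a−1)/b = 11/42.8 ≈ 0.2570.

λ̂_MAP = 0.2570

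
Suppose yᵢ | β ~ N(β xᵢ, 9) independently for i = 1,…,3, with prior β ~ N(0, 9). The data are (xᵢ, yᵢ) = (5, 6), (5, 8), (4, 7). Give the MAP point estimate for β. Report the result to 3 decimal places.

β̂_MAP = 1.463

log p(β | y) = −Σ(yᵢ − βxᵢ)²/(2·9) − β²/(2·9) + const.
Setting the derivative to zero: Σxᵢ(yᵢ − βxᵢ)/9 − β/9 = 0, so β = Σxᵢyᵢ / (Σxᵢ² + σ²/τ²).
Σxᵢyᵢ = 5·6 + 5·8 + 4·7 = 98; Σxᵢ² = 66; σ²/τ² = 1.
β̂_MAP = 98 / (66 + 1) = 98/67 ≈ 1.463.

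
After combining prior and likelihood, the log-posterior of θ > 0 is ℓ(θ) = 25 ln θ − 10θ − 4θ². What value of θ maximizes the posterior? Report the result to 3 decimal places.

θ̂_MAP = 1.250

ℓ'(θ) = 25/θ − 10 − 8θ. Setting this to zero and multiplying by θ: 8θ² + 10θ − 25 = 0.
θ = (−10 + √(10² + 4·8·25)) / (2·8) = (−10 + √900) / 16 = (−10 + 30)/16 = 5/4.
ℓ''(θ) = −25/θ² − 8 < 0, confirming a maximum.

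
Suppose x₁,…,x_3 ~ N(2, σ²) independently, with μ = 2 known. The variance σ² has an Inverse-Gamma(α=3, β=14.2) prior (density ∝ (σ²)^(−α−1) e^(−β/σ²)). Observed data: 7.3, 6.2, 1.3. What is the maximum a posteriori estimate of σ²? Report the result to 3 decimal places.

Sum of squared deviations about the known mean: SS = (7.3−2)² + (6.2−2)² + (1.3−2)² = 46.22.
The Normal likelihood contributes (σ²)^(−n/2) exp(−SS/(2σ²)), so the posterior is Inverse-Gamma(α + n/2, β + SS/2) = Inverse-Gamma(4.5, 37.31).
The mode of Inverse-Gamma(a, b) is b/(a+1) = 37.31/5.5 ≈ 6.784.

σ̂²_MAP = 6.784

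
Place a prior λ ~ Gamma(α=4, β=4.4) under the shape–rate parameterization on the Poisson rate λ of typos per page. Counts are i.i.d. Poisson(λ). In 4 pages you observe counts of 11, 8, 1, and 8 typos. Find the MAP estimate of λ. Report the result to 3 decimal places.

Σxᵢ = 11+8+1+8 = 28, with n = 4.
Posterior ∝ λ^3e^(−4.4λ) · λ^28e^(−4λ) = λ^31e^(−8.4λ), i.e. Gamma(shape=32, rate=8.4).
The mode of a Gamma(a, b) with a ≥ 1 (shape–rate) is (a−1)/b = 31/8.4 ≈ 3.690.

λ̂_MAP = 3.690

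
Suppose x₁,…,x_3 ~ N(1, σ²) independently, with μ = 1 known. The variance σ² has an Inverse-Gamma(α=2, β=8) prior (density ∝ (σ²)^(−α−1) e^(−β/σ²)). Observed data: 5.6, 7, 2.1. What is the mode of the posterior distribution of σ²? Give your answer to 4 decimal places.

Sum of squared deviations about the known mean: SS = (5.6−1)² + (7−1)² + (2.1−1)² = 58.37.
The Normal likelihood contributes (σ²)^(−n/2) exp(−SS/(2σ²)), so the posterior is Inverse-Gamma(α + n/2, β + SS/2) = Inverse-Gamma(3.5, 37.185).
The mode of Inverse-Gamma(a, b) is b/(a+1) = 37.185/4.5 ≈ 8.2633.

σ̂²_MAP = 8.2633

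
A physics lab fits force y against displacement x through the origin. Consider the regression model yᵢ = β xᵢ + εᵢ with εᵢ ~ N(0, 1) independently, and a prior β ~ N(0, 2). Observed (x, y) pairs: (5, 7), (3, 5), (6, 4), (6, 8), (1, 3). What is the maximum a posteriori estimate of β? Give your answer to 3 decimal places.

β̂_MAP = 1.163

log p(β | y) = −Σ(yᵢ − βxᵢ)²/(2·1) − β²/(2·2) + const.
Setting the derivative to zero: Σxᵢ(yᵢ − βxᵢ)/1 − β/2 = 0, so β = Σxᵢyᵢ / (Σxᵢ² + σ²/τ²).
Σxᵢyᵢ = 5·7 + 3·5 + 6·4 + 6·8 + 1·3 = 125; Σxᵢ² = 107; σ²/τ² = 0.5.
β̂_MAP = 125 / (107 + 0.5) = 125/107.5 ≈ 1.163.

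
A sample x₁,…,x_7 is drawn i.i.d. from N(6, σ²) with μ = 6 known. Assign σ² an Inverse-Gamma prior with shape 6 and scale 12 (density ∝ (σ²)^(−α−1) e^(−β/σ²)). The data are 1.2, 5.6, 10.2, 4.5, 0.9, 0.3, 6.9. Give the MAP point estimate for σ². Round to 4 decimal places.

σ̂²_MAP = 6.0190

Sum of squared deviations about the known mean: SS = (1.2−6)² + (5.6−6)² + (10.2−6)² + (4.5−6)² + (0.9−6)² + (0.3−6)² + (6.9−6)² = 102.4.
The Normal likelihood contributes (σ²)^(−n/2) exp(−SS/(2σ²)), so the posterior is Inverse-Gamma(α + n/2, β + SS/2) = Inverse-Gamma(9.5, 63.2).
The mode of Inverse-Gamma(a, b) is b/(a+1) = 63.2/10.5 ≈ 6.0190.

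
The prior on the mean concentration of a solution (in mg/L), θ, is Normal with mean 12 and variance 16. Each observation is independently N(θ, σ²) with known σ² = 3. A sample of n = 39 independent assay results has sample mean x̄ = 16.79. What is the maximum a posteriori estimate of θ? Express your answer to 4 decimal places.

n = 39, x̄ = 16.79.
For a Normal prior and Normal likelihood with known variance, the posterior is Normal; its mode equals its mean, the precision-weighted average.
Prior precision 1/σ₀² = 1/16 = 0.0625; data precision n/σ² = 39/3 = 13.
θ̂ = (0.0625·12 + 13·16.79) / (0.0625 + 13) = 219.02/13.0625 = 87608/5225 ≈ 16.7671.

θ̂_MAP = 16.7671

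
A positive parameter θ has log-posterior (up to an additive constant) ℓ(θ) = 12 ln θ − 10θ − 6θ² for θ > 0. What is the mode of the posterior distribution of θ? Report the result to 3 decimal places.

ℓ'(θ) = 12/θ − 10 − 12θ. Setting this to zero and multiplying by θ: 12θ² + 10θ − 12 = 0.
θ = (−10 + √(10² + 4·12·12)) / (2·12) = (−10 + √676) / 24 = (−10 + 26)/24 = 2/3.
ℓ''(θ) = −12/θ² − 12 < 0, confirming a maximum.

θ̂_MAP = 0.667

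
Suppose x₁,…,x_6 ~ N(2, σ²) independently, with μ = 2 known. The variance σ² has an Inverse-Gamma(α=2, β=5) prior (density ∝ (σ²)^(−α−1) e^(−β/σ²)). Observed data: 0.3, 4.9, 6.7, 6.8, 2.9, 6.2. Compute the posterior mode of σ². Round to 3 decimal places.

σ̂²_MAP = 7.073

Sum of squared deviations about the known mean: SS = (0.3−2)² + (4.9−2)² + (6.7−2)² + (6.8−2)² + (2.9−2)² + (6.2−2)² = 74.88.
The Normal likelihood contributes (σ²)^(−n/2) exp(−SS/(2σ²)), so the posterior is Inverse-Gamma(α + n/2, β + SS/2) = Inverse-Gamma(5, 42.44).
The mode of Inverse-Gamma(a, b) is b/(a+1) = 42.44/6 ≈ 7.073.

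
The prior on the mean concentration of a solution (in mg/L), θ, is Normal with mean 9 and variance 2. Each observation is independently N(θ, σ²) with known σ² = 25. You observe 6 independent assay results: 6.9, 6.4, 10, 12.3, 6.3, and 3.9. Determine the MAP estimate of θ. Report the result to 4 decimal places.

θ̂_MAP = 8.5568

n = 6; x̄ = (6.9 + 6.4 + 10 + 12.3 + 6.3 + 3.9)/6 = 45.8/6 = 229/30 ≈ 7.6333.
For a Normal prior and Normal likelihood with known variance, the posterior is Normal; its mode equals its mean, the precision-weighted average.
Prior precision 1/σ₀² = 1/2 = 0.5; data precision n/σ² = 6/25 = 0.24.
θ̂ = (0.5·9 + 0.24·(229/30)) / (0.5 + 0.24) = 6.332/0.74 = 1583/185 ≈ 8.5568.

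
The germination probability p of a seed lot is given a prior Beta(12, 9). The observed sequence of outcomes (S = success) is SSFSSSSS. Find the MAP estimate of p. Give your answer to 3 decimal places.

p̂_MAP = 0.667

Prior: Beta(12, 9).
Data: 7 successes in 8 trials (from the sequence). The binomial likelihood contributes p^7(1−p)^1, so the posterior is Beta(12+7, 9+1) = Beta(19, 10).
For Beta(a, b) with a, b > 1 the mode is (a−1)/(a+b−2) = 18/27 ≈ 0.667.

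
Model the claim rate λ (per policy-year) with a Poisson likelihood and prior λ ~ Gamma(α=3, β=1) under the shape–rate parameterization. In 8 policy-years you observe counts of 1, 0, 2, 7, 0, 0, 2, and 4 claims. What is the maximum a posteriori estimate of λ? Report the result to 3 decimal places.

λ̂_MAP = 2.000

Σxᵢ = 1+0+2+7+0+0+2+4 = 16, with n = 8.
Posterior ∝ λ^2e^(−1λ) · λ^16e^(−8λ) = λ^18e^(−9λ), i.e. Gamma(shape=19, rate=9).
The mode of a Gamma(a, b) with a ≥ 1 (shape–rate) is (a−1)/b = 18/9 ≈ 2.000.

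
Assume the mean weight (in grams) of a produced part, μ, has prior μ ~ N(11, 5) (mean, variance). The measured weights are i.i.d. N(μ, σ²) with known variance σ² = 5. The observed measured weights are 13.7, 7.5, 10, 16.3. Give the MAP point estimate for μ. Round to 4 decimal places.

μ̂_MAP = 11.7000

n = 4; x̄ = (13.7 + 7.5 + 10 + 16.3)/4 = 47.5/4 = 11.875.
For a Normal prior and Normal likelihood with known variance, the posterior is Normal; its mode equals its mean, the precision-weighted average.
Prior precision 1/σ₀² = 1/5 = 0.2; data precision n/σ² = 4/5 = 0.8.
μ̂ = (0.2·11 + 0.8·11.875) / (0.2 + 0.8) = 11.7/1 = 11.7000.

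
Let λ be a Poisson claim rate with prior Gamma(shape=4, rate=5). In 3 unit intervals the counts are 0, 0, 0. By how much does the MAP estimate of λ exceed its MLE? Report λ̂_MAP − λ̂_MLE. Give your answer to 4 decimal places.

MAP − MLE = 0.3750

Σxᵢ = 0. Posterior is Gamma(4, 8); MAP = (4−1)/8 = 3/8 ≈ 0.37500.
MLE = x̄ = 0/3 ≈ 0.00000.
Difference = 3/8 − 0/3 = 3/8 ≈ 0.3750.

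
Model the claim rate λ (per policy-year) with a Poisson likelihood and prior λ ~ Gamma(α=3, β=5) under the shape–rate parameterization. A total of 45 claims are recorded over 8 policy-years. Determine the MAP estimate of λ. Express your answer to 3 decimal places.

λ̂_MAP = 3.615

Σxᵢ = 45, n = 8.
Posterior ∝ λ^2e^(−5λ) · λ^45e^(−8λ) = λ^47e^(−13λ), i.e. Gamma(shape=48, rate=13).
The mode of a Gamma(a, b) with a ≥ 1 (shape–rate) is (a−1)/b = 47/13 ≈ 3.615.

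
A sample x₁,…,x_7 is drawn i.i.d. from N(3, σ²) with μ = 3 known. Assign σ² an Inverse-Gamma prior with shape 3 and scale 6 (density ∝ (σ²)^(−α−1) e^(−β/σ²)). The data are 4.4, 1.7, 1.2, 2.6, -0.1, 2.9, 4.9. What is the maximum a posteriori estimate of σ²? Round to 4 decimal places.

Sum of squared deviations about the known mean: SS = (4.4−3)² + (1.7−3)² + (1.2−3)² + (2.6−3)² + (-0.1−3)² + (2.9−3)² + (4.9−3)² = 20.28.
The Normal likelihood contributes (σ²)^(−n/2) exp(−SS/(2σ²)), so the posterior is Inverse-Gamma(α + n/2, β + SS/2) = Inverse-Gamma(6.5, 16.14).
The mode of Inverse-Gamma(a, b) is b/(a+1) = 16.14/7.5 ≈ 2.1520.

σ̂²_MAP = 2.1520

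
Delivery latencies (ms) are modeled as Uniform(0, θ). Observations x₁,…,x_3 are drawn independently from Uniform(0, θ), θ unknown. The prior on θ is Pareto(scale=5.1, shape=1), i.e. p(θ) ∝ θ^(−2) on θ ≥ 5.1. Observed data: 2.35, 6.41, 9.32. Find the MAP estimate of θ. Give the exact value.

θ̂_MAP = 9.32

The Uniform(0, θ) likelihood is θ^(−n) for θ ≥ max(xᵢ), zero otherwise. Here max(xᵢ) = 9.32.
Posterior ∝ θ^(−2) · θ^(−3) = θ^(−5) on θ ≥ max(5.1, 9.32) = 9.32.
This density is strictly decreasing in θ, so the posterior mode lies at the lower boundary of the support.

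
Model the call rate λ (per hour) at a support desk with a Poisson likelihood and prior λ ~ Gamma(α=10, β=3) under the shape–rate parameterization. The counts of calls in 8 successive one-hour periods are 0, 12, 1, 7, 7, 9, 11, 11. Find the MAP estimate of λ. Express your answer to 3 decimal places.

λ̂_MAP = 6.091

Σxᵢ = 0+12+1+7+7+9+11+11 = 58, with n = 8.
Posterior ∝ λ^9e^(−3λ) · λ^58e^(−8λ) = λ^67e^(−11λ), i.e. Gamma(shape=68, rate=11).
The mode of a Gamma(a, b) with a ≥ 1 (shape–rate) is (a−1)/b = 67/11 ≈ 6.091.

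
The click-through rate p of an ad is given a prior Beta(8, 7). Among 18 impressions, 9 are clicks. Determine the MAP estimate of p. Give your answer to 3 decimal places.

Prior: Beta(8, 7).
Data: 9 successes in 18 trials. The binomial likelihood contributes p^9(1−p)^9, so the posterior is Beta(8+9, 7+9) = Beta(17, 16).
For Beta(a, b) with a, b > 1 the mode is (a−1)/(a+b−2) = 16/31 ≈ 0.516.

p̂_MAP = 0.516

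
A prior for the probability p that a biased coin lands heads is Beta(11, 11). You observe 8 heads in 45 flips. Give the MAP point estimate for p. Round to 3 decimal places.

p̂_MAP = 0.277

Prior: Beta(11, 11).
Data: 8 successes in 45 trials. The binomial likelihood contributes p^8(1−p)^37, so the posterior is Beta(11+8, 11+37) = Beta(19, 48).
For Beta(a, b) with a, b > 1 the mode is (a−1)/(a+b−2) = 18/65 ≈ 0.277.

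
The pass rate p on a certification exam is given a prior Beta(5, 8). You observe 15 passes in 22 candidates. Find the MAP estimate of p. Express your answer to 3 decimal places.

p̂_MAP = 0.576

Prior: Beta(5, 8).
Data: 15 successes in 22 trials. The binomial likelihood contributes p^15(1−p)^7, so the posterior is Beta(5+15, 8+7) = Beta(20, 15).
For Beta(a, b) with a, b > 1 the mode is (a−1)/(a+b−2) = 19/33 ≈ 0.576.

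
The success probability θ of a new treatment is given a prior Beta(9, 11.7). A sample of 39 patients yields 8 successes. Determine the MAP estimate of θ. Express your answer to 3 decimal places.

Prior: Beta(9, 11.7).
Data: 8 successes in 39 trials. The binomial likelihood contributes θ^8(1−θ)^31, so the posterior is Beta(9+8, 11.7+31) = Beta(17, 42.7).
For Beta(a, b) with a, b > 1 the mode is (a−1)/(a+b−2) = 16/57.7 ≈ 0.277.

θ̂_MAP = 0.277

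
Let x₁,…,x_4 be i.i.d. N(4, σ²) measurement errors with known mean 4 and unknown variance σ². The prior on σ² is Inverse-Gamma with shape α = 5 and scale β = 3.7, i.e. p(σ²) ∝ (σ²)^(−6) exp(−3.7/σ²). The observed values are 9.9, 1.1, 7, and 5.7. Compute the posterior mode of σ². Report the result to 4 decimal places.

Sum of squared deviations about the known mean: SS = (9.9−4)² + (1.1−4)² + (7−4)² + (5.7−4)² = 55.11.
The Normal likelihood contributes (σ²)^(−n/2) exp(−SS/(2σ²)), so the posterior is Inverse-Gamma(α + n/2, β + SS/2) = Inverse-Gamma(7, 31.255).
The mode of Inverse-Gamma(a, b) is b/(a+1) = 31.255/8 ≈ 3.9069.

σ̂²_MAP = 3.9069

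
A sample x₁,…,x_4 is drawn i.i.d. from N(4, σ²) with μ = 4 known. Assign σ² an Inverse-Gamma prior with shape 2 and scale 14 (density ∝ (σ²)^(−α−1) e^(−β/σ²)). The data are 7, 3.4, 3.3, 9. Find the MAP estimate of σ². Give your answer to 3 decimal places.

Sum of squared deviations about the known mean: SS = (7−4)² + (3.4−4)² + (3.3−4)² + (9−4)² = 34.85.
The Normal likelihood contributes (σ²)^(−n/2) exp(−SS/(2σ²)), so the posterior is Inverse-Gamma(α + n/2, β + SS/2) = Inverse-Gamma(4, 31.425).
The mode of Inverse-Gamma(a, b) is b/(a+1) = 31.425/5 ≈ 6.285.

σ̂²_MAP = 6.285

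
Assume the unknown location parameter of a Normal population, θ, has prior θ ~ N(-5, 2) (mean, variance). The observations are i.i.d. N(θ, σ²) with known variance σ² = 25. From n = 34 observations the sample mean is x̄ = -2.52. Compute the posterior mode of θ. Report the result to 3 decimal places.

θ̂_MAP = -3.187

n = 34, x̄ = -2.52.
For a Normal prior and Normal likelihood with known variance, the posterior is Normal; its mode equals its mean, the precision-weighted average.
Prior precision 1/σ₀² = 1/2 = 0.5; data precision n/σ² = 34/25 = 1.36.
θ̂ = (0.5·(-5) + 1.36·(-2.52)) / (0.5 + 1.36) = (-5.9272)/1.86 = -239/75 ≈ -3.187.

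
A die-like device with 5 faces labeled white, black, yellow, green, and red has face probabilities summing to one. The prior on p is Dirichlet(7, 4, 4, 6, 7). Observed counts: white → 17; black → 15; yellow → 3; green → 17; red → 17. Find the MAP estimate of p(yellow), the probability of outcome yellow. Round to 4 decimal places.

The posterior is Dirichlet(αᵢ + nᵢ) = Dirichlet(24, 19, 7, 23, 24).
For a Dirichlet(a₁,…,a_K) with all aᵢ > 1, the mode has j-th component (aⱼ − 1)/(Σaᵢ − K).
Here Σaᵢ = 97 and K = 5, so p(yellow) = (7 − 1)/(97 − 5) = 6/92 ≈ 0.0652.

MAP estimate of p(yellow) = 0.0652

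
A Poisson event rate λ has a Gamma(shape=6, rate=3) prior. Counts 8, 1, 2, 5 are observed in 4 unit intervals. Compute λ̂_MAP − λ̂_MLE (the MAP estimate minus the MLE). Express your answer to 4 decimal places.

MAP − MLE = -1.0000

Σxᵢ = 16. Posterior is Gamma(22, 7); MAP = (22−1)/7 = 21/7 ≈ 3.00000.
MLE = x̄ = 16/4 ≈ 4.00000.
Difference = 21/7 − 16/4 = -1 ≈ -1.0000.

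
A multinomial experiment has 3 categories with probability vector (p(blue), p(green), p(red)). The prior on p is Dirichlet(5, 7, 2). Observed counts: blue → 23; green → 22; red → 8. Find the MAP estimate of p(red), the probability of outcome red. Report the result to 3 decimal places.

MAP estimate of p(red) = 0.141

The posterior is Dirichlet(αᵢ + nᵢ) = Dirichlet(28, 29, 10).
For a Dirichlet(a₁,…,a_K) with all aᵢ > 1, the mode has j-th component (aⱼ − 1)/(Σaᵢ − K).
Here Σaᵢ = 67 and K = 3, so p(red) = (10 − 1)/(67 − 3) = 9/64 ≈ 0.141.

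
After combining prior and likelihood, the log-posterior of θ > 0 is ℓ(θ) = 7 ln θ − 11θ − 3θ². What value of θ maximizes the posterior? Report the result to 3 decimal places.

θ̂_MAP = 0.500

ℓ'(θ) = 7/θ − 11 − 6θ. Setting this to zero and multiplying by θ: 6θ² + 11θ − 7 = 0.
θ = (−11 + √(11² + 4·6·7)) / (2·6) = (−11 + √289) / 12 = (−11 + 17)/12 = 1/2.
ℓ''(θ) = −7/θ² − 6 < 0, confirming a maximum.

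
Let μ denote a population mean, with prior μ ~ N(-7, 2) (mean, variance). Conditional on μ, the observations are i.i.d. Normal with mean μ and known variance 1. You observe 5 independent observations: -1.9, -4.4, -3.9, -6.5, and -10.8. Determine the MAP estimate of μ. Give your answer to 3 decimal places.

μ̂_MAP = -5.636

n = 5; x̄ = ((-1.9) + (-4.4) + (-3.9) + (-6.5) + (-10.8))/5 = -27.5/5 = -5.5.
For a Normal prior and Normal likelihood with known variance, the posterior is Normal; its mode equals its mean, the precision-weighted average.
Prior precision 1/σ₀² = 1/2 = 0.5; data precision n/σ² = 5/1 = 5.
μ̂ = (0.5·(-7) + 5·(-5.5)) / (0.5 + 5) = (-31)/5.5 = -62/11 ≈ -5.636.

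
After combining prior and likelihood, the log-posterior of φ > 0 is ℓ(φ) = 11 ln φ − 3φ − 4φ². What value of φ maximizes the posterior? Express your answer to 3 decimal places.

ℓ'(φ) = 11/φ − 3 − 8φ. Setting this to zero and multiplying by φ: 8φ² + 3φ − 11 = 0.
φ = (−3 + √(3² + 4·8·11)) / (2·8) = (−3 + √361) / 16 = (−3 + 19)/16 = 1.
ℓ''(φ) = −11/φ² − 8 < 0, confirming a maximum.

φ̂_MAP = 1.000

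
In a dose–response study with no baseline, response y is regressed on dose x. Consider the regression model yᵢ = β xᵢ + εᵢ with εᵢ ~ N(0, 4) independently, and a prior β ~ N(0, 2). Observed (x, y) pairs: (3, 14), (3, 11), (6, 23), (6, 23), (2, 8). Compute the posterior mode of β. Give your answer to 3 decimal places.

β̂_MAP = 3.823

log p(β | y) = −Σ(yᵢ − βxᵢ)²/(2·4) − β²/(2·2) + const.
Setting the derivative to zero: Σxᵢ(yᵢ − βxᵢ)/4 − β/2 = 0, so β = Σxᵢyᵢ / (Σxᵢ² + σ²/τ²).
Σxᵢyᵢ = 3·14 + 3·11 + 6·23 + 6·23 + 2·8 = 367; Σxᵢ² = 94; σ²/τ² = 2.
β̂_MAP = 367 / (94 + 2) = 367/96 ≈ 3.823.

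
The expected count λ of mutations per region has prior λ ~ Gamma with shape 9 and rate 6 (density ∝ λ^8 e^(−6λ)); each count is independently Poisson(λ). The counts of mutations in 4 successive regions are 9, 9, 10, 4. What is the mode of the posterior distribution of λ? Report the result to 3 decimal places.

λ̂_MAP = 4.000

Σxᵢ = 9+9+10+4 = 32, with n = 4.
Posterior ∝ λ^8e^(−6λ) · λ^32e^(−4λ) = λ^40e^(−10λ), i.e. Gamma(shape=41, rate=10).
The mode of a Gamma(a, b) with a ≥ 1 (shape–rate) is (a−1)/b = 40/10 ≈ 4.000.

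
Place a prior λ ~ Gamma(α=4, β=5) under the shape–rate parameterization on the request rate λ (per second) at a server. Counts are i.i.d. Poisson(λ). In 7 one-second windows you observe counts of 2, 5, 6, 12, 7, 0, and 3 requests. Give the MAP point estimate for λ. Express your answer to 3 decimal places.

Σxᵢ = 2+5+6+12+7+0+3 = 35, with n = 7.
Posterior ∝ λ^3e^(−5λ) · λ^35e^(−7λ) = λ^38e^(−12λ), i.e. Gamma(shape=39, rate=12).
The mode of a Gamma(a, b) with a ≥ 1 (shape–rate) is (a−1)/b = 38/12 ≈ 3.167.

λ̂_MAP = 3.167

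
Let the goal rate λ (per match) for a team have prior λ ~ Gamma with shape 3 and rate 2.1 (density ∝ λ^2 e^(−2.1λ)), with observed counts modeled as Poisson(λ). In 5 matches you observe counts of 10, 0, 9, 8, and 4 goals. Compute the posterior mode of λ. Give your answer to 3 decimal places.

Σxᵢ = 10+0+9+8+4 = 31, with n = 5.
Posterior ∝ λ^2e^(−2.1λ) · λ^31e^(−5λ) = λ^33e^(−7.1λ), i.e. Gamma(shape=34, rate=7.1).
The mode of a Gamma(a, b) with a ≥ 1 (shape–rate) is (a−1)/b = 33/7.1 ≈ 4.648.

λ̂_MAP = 4.648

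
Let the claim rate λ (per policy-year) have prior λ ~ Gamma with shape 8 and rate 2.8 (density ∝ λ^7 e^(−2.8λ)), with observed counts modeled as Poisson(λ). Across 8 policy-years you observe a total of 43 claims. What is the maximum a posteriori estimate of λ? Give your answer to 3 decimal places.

Σxᵢ = 43, n = 8.
Posterior ∝ λ^7e^(−2.8λ) · λ^43e^(−8λ) = λ^50e^(−10.8λ), i.e. Gamma(shape=51, rate=10.8).
The mode of a Gamma(a, b) with a ≥ 1 (shape–rate) is (a−1)/b = 50/10.8 ≈ 4.630.

λ̂_MAP = 4.630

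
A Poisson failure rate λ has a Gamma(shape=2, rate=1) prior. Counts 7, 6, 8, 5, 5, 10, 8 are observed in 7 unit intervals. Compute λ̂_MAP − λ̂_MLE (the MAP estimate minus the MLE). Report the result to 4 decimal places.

Σxᵢ = 49. Posterior is Gamma(51, 8); MAP = (51−1)/8 = 50/8 ≈ 6.25000.
MLE = x̄ = 49/7 ≈ 7.00000.
Difference = 50/8 − 49/7 = -3/4 ≈ -0.7500.

MAP − MLE = -0.7500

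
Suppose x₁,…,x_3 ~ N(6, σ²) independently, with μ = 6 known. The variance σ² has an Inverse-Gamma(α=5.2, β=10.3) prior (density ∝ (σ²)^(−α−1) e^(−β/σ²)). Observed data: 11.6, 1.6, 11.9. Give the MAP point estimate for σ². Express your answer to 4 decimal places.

Sum of squared deviations about the known mean: SS = (11.6−6)² + (1.6−6)² + (11.9−6)² = 85.53.
The Normal likelihood contributes (σ²)^(−n/2) exp(−SS/(2σ²)), so the posterior is Inverse-Gamma(α + n/2, β + SS/2) = Inverse-Gamma(6.7, 53.065).
The mode of Inverse-Gamma(a, b) is b/(a+1) = 53.065/7.7 ≈ 6.8916.

σ̂²_MAP = 6.8916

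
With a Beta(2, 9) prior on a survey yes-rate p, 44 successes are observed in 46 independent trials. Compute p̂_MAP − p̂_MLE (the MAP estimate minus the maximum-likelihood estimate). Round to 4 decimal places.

Posterior is Beta(46, 11); MAP = (46−1)/(57−2) = 45/55 ≈ 0.81818.
MLE ignores the prior: p̂_MLE = k/n = 44/46 ≈ 0.95652.
Difference = 45/55 − 44/46 = -35/253 ≈ -0.1383.

MAP − MLE = -0.1383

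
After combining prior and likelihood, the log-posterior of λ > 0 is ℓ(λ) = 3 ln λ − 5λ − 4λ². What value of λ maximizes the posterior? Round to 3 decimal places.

λ̂_MAP = 0.375

ℓ'(λ) = 3/λ − 5 − 8λ. Setting this to zero and multiplying by λ: 8λ² + 5λ − 3 = 0.
λ = (−5 + √(5² + 4·8·3)) / (2·8) = (−5 + √121) / 16 = (−5 + 11)/16 = 3/8.
ℓ''(λ) = −3/λ² − 8 < 0, confirming a maximum.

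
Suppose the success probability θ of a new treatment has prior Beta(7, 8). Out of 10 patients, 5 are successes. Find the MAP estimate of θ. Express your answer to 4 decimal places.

Prior: Beta(7, 8).
Data: 5 successes in 10 trials. The binomial likelihood contributes θ^5(1−θ)^5, so the posterior is Beta(7+5, 8+5) = Beta(12, 13).
For Beta(a, b) with a, b > 1 the mode is (a−1)/(a+b−2) = 11/23 ≈ 0.4783.

θ̂_MAP = 0.4783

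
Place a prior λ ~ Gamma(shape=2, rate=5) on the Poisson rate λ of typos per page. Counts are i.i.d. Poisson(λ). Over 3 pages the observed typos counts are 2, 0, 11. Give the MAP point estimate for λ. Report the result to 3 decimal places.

Σxᵢ = 2+0+11 = 13, with n = 3.
Posterior ∝ λe^(−5λ) · λ^13e^(−3λ) = λ^14e^(−8λ), i.e. Gamma(shape=15, rate=8).
The mode of a Gamma(a, b) with a ≥ 1 (shape–rate) is (a−1)/b = 14/8 ≈ 1.750.

λ̂_MAP = 1.750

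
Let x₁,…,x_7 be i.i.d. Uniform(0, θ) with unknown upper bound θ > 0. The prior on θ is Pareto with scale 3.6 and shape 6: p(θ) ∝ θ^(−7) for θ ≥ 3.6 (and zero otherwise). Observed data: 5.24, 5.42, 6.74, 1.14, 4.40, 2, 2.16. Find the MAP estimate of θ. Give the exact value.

θ̂_MAP = 6.74

The Uniform(0, θ) likelihood is θ^(−n) for θ ≥ max(xᵢ), zero otherwise. Here max(xᵢ) = 6.74.
Posterior ∝ θ^(−7) · θ^(−7) = θ^(−14) on θ ≥ max(3.6, 6.74) = 6.74.
This density is strictly decreasing in θ, so the posterior mode lies at the lower boundary of the support.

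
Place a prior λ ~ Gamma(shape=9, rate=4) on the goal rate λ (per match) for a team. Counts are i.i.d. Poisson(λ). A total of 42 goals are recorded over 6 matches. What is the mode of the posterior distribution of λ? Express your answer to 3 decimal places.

λ̂_MAP = 5.000

Σxᵢ = 42, n = 6.
Posterior ∝ λ^8e^(−4λ) · λ^42e^(−6λ) = λ^50e^(−10λ), i.e. Gamma(shape=51, rate=10).
The mode of a Gamma(a, b) with a ≥ 1 (shape–rate) is (a−1)/b = 50/10 ≈ 5.000.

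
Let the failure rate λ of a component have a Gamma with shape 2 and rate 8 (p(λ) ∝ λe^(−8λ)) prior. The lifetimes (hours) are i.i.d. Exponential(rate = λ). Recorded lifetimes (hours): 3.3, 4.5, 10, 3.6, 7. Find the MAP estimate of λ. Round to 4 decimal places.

The Exponential(rate=λ) likelihood is ∝ λ^n e^(−λΣtᵢ). Here n = 5 and Σtᵢ = 3.3 + 4.5 + 10 + 3.6 + 7 = 28.4.
Posterior ∝ λe^(−8λ) · λ^5e^(−28.4λ) = λ^6e^(−36.4λ), i.e. Gamma(7, 36.4).
Mode = (a−1)/b = 6/36.4 ≈ 0.1648.

λ̂_MAP = 0.1648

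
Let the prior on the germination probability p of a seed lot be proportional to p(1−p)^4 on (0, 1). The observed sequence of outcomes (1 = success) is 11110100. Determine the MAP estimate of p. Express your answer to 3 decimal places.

p̂_MAP = 0.462

The prior density ∝ p(1−p)^4 is the kernel of Beta(2, 5).
Data: 5 successes in 8 trials (from the sequence). The binomial likelihood contributes p^5(1−p)^3, so the posterior is Beta(2+5, 5+3) = Beta(7, 8).
For Beta(a, b) with a, b > 1 the mode is (a−1)/(a+b−2) = 6/13 ≈ 0.462.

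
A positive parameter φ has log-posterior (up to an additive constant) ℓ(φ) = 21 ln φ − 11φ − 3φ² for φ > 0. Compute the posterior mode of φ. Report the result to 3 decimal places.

ℓ'(φ) = 21/φ − 11 − 6φ. Setting this to zero and multiplying by φ: 6φ² + 11φ − 21 = 0.
φ = (−11 + √(11² + 4·6·21)) / (2·6) = (−11 + √625) / 12 = (−11 + 25)/12 = 7/6.
ℓ''(φ) = −21/φ² − 6 < 0, confirming a maximum.

φ̂_MAP = 1.167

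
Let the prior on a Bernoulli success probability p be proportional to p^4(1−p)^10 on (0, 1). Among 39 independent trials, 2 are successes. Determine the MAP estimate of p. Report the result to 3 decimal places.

p̂_MAP = 0.113

The prior density ∝ p^4(1−p)^10 is the kernel of Beta(5, 11).
Data: 2 successes in 39 trials. The binomial likelihood contributes p^2(1−p)^37, so the posterior is Beta(5+2, 11+37) = Beta(7, 48).
For Beta(a, b) with a, b > 1 the mode is (a−1)/(a+b−2) = 6/53 ≈ 0.113.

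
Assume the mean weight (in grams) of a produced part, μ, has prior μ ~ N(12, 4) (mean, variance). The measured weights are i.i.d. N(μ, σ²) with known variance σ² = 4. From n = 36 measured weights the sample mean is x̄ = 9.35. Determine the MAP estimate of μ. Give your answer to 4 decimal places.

n = 36, x̄ = 9.35.
For a Normal prior and Normal likelihood with known variance, the posterior is Normal; its mode equals its mean, the precision-weighted average.
Prior precision 1/σ₀² = 1/4 = 0.25; data precision n/σ² = 36/4 = 9.
μ̂ = (0.25·12 + 9·9.35) / (0.25 + 9) = 87.15/9.25 = 1743/185 ≈ 9.4216.

μ̂_MAP = 9.4216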